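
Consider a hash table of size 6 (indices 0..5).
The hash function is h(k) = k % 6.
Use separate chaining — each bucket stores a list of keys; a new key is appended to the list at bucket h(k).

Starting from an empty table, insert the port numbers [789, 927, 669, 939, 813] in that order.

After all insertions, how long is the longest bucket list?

Insert 789: h=3, bucket 3 empty -> new chain.
Insert 927: h=3, bucket 3 nonempty -> append to chain.
Insert 669: h=3, bucket 3 nonempty -> append to chain.
Insert 939: h=3, bucket 3 nonempty -> append to chain.
Insert 813: h=3, bucket 3 nonempty -> append to chain.
Final buckets:
0: -
1: -
2: -
3: 789 -> 927 -> 669 -> 939 -> 813
4: -
5: -

5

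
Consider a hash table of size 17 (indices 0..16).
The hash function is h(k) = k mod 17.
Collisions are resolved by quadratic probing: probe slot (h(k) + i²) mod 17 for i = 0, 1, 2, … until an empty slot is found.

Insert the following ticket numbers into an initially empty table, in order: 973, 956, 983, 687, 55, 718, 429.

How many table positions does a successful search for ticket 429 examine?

Insert 973: h=4, slot 4 empty -> index 4.
Insert 956: h=4, slot 4 occupied -> index 5.
Insert 983: h=14, slot 14 empty -> index 14.
Insert 687: h=7, slot 7 empty -> index 7.
Insert 55: h=4, slots 4,5 occupied -> index 8.
Insert 718: h=4, slots 4,5,8 occupied -> index 13.
Insert 429: h=4, slots 4,5,8,13 occupied -> index 3.
Table: [∅, ∅, ∅, 429, 973, 956, ∅, 687, 55, ∅, ∅, ∅, ∅, 718, 983, ∅, ∅]
Lookup 429: h=4, probe 4,5,8,13,3 → found at 3.

5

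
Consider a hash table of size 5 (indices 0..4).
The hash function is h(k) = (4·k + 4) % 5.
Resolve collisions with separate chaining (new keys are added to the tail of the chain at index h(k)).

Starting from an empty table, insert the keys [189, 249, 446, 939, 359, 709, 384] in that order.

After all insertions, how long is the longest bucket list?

189 → bucket 0
249 → bucket 0 (collision)
446 → bucket 3
939 → bucket 0 (collision)
359 → bucket 0 (collision)
709 → bucket 0 (collision)
384 → bucket 0 (collision)
Final buckets:
0: 189 -> 249 -> 939 -> 359 -> 709 -> 384
1: _
2: _
3: 446
4: _

6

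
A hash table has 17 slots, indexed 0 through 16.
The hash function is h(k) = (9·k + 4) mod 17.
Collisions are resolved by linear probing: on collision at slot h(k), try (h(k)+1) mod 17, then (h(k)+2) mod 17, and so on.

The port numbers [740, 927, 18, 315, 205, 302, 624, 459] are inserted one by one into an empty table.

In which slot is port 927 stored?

740: h=0 => slot 0
927: h=0, probe 0,1 => slot 1
18: h=13 => slot 13
315: h=0, probe 0,1,2 => slot 2
205: h=13, probe 13,14 => slot 14
302: h=2, probe 2,3 => slot 3
624: h=10 => slot 10
459: h=4 => slot 4
Table: [740, 927, 315, 302, 459, ., ., ., ., ., 624, ., ., 18, 205, ., .]

1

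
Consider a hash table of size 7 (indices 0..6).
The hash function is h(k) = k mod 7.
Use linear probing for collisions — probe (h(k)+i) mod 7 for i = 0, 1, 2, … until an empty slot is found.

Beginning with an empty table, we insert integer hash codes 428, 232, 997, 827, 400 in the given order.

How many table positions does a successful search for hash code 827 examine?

4

428: h=1 -> slot 1
232: h=1, probe 1,2 -> slot 2
997: h=3 -> slot 3
827: h=1, probe 1,2,3,4 -> slot 4
400: h=1, probe 1,2,3,4,5 -> slot 5
Table: [-, 428, 232, 997, 827, 400, -]
Lookup 827: h=1, probe 1,2,3,4 → found at 4.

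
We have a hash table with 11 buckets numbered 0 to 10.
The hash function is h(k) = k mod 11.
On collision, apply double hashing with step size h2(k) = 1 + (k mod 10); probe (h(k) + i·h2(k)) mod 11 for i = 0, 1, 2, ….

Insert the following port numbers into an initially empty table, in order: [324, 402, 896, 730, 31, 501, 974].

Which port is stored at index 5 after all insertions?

324

324: h=5 => slot 5
402: h=6 => slot 6
896: h=5, h2=7, probe 5,1 => slot 1
730: h=4 => slot 4
31: h=9 => slot 9
501: h=6, h2=2, probe 6,8 => slot 8
974: h=6, h2=5, probe 6,0 => slot 0
Table: [974, 896, _, _, 730, 324, 402, _, 501, 31, _]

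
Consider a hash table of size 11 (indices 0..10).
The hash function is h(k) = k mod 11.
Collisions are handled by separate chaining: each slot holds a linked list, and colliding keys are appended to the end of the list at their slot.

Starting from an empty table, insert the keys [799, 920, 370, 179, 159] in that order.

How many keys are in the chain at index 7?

799 → bucket 7
920 → bucket 7 (collision)
370 → bucket 7 (collision)
179 → bucket 3
159 → bucket 5
Final buckets:
0: ∅
1: ∅
2: ∅
3: 179
4: ∅
5: 159
6: ∅
7: 799 -> 920 -> 370
8: ∅
9: ∅
10: ∅

3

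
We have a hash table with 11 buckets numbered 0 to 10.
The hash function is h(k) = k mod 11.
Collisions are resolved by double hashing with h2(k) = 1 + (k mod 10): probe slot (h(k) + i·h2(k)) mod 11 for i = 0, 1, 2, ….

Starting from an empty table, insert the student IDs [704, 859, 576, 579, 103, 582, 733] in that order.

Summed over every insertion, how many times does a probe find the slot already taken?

6

Insert 704: h=0, slot 0 empty → index 0.
Insert 859: h=1, slot 1 empty → index 1.
Insert 576: h=4, slot 4 empty → index 4.
Insert 579: h=7, slot 7 empty → index 7.
Insert 103: h=4, h2=4, slot 4 occupied → index 8.
Insert 582: h=10, slot 10 empty → index 10.
Insert 733: h=7, h2=4, slots 7,0,4,8,1 occupied → index 5.
Table: [704, 859, —, —, 576, 733, —, 579, 103, —, 582]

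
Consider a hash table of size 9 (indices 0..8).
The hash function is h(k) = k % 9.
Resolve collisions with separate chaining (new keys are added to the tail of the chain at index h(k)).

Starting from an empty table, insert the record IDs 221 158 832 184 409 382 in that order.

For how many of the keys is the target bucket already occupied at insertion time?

Insert 221: h=5, bucket 5 empty → new chain.
Insert 158: h=5, bucket 5 nonempty → append to chain.
Insert 832: h=4, bucket 4 empty → new chain.
Insert 184: h=4, bucket 4 nonempty → append to chain.
Insert 409: h=4, bucket 4 nonempty → append to chain.
Insert 382: h=4, bucket 4 nonempty → append to chain.
Final buckets:
0: .
1: .
2: .
3: .
4: 832 -> 184 -> 409 -> 382
5: 221 -> 158
6: .
7: .
8: .

4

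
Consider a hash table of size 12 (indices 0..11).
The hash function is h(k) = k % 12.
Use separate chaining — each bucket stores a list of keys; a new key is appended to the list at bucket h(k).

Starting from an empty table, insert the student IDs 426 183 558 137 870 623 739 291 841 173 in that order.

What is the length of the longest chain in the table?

426 → bucket 6
183 → bucket 3
558 → bucket 6 (collision)
137 → bucket 5
870 → bucket 6 (collision)
623 → bucket 11
739 → bucket 7
291 → bucket 3 (collision)
841 → bucket 1
173 → bucket 5 (collision)
Final buckets:
0: .
1: 841
2: .
3: 183 -> 291
4: .
5: 137 -> 173
6: 426 -> 558 -> 870
7: 739
8: .
9: .
10: .
11: 623

3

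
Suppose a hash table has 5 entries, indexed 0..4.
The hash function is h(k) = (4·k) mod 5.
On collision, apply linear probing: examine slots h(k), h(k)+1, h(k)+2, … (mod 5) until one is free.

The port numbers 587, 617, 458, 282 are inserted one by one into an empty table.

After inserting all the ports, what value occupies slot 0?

587 hashes to 3; slot 3 is free -> place at 3.
617 hashes to 3; 3 taken -> place at 4.
458 hashes to 2; slot 2 is free -> place at 2.
282 hashes to 3; 3,4 taken -> place at 0.
Table: [282, ., 458, 587, 617]

282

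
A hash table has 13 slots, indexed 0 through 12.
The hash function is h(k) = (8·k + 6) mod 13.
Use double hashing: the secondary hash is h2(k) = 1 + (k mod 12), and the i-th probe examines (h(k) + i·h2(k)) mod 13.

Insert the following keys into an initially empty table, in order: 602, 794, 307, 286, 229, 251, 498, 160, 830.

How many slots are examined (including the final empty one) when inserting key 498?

Insert 602: h=12, slot 12 empty => index 12.
Insert 794: h=1, slot 1 empty => index 1.
Insert 307: h=5, slot 5 empty => index 5.
Insert 286: h=6, slot 6 empty => index 6.
Insert 229: h=5, h2=2, slot 5 occupied => index 7.
Insert 251: h=12, h2=12, slot 12 occupied => index 11.
Insert 498: h=12, h2=7, slots 12,6 occupied => index 0.
Insert 160: h=12, h2=5, slot 12 occupied => index 4.
Insert 830: h=3, slot 3 empty => index 3.
Table: [498, 794, -, 830, 160, 307, 286, 229, -, -, -, 251, 602]

3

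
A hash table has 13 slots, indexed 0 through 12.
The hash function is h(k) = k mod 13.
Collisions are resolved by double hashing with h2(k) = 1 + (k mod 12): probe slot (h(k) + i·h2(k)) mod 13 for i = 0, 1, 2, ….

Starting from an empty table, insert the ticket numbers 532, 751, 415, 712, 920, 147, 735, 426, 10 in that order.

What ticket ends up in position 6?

920

532: h=12 → slot 12
751: h=10 → slot 10
415: h=12, h2=8, probe 12,7 → slot 7
712: h=10, h2=5, probe 10,2 → slot 2
920: h=10, h2=9, probe 10,6 → slot 6
147: h=4 → slot 4
735: h=7, h2=4, probe 7,11 → slot 11
426: h=10, h2=7, probe 10,4,11,5 → slot 5
10: h=10, h2=11, probe 10,8 → slot 8
Table: [∅, ∅, 712, ∅, 147, 426, 920, 415, 10, ∅, 751, 735, 532]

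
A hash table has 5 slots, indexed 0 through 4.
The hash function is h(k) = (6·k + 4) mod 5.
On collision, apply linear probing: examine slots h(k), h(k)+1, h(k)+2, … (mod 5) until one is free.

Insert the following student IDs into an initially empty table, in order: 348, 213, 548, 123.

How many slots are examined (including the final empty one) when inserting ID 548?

Insert 348: h=2, slot 2 empty -> index 2.
Insert 213: h=2, slot 2 occupied -> index 3.
Insert 548: h=2, slots 2,3 occupied -> index 4.
Insert 123: h=2, slots 2,3,4 occupied -> index 0.
Table: [123, _, 348, 213, 548]

3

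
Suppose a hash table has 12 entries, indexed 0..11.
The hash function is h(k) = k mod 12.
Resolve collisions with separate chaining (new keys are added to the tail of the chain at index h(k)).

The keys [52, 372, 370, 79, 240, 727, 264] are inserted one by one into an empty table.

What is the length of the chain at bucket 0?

3

Insert 52: h=4, bucket 4 empty -> new chain.
Insert 372: h=0, bucket 0 empty -> new chain.
Insert 370: h=10, bucket 10 empty -> new chain.
Insert 79: h=7, bucket 7 empty -> new chain.
Insert 240: h=0, bucket 0 nonempty -> append to chain.
Insert 727: h=7, bucket 7 nonempty -> append to chain.
Insert 264: h=0, bucket 0 nonempty -> append to chain.
Final buckets:
0: 372 -> 240 -> 264
1: .
2: .
3: .
4: 52
5: .
6: .
7: 79 -> 727
8: .
9: .
10: 370
11: .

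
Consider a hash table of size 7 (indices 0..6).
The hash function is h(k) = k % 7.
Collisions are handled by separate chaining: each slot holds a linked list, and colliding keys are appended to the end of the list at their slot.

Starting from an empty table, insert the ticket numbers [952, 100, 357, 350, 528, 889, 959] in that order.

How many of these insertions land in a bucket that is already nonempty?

4

952 → bucket 0
100 → bucket 2
357 → bucket 0 (collision)
350 → bucket 0 (collision)
528 → bucket 3
889 → bucket 0 (collision)
959 → bucket 0 (collision)
Final buckets:
0: 952 -> 357 -> 350 -> 889 -> 959
1: _
2: 100
3: 528
4: _
5: _
6: _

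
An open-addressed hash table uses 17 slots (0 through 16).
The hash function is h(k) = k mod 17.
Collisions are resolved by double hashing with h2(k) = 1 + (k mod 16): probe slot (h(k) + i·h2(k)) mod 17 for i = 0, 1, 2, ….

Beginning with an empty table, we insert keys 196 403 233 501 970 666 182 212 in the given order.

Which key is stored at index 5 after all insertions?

196: h=9 => slot 9
403: h=12 => slot 12
233: h=12, h2=10, probe 12,5 => slot 5
501: h=8 => slot 8
970: h=1 => slot 1
666: h=3 => slot 3
182: h=12, h2=7, probe 12,2 => slot 2
212: h=8, h2=5, probe 8,13 => slot 13
Table: [_, 970, 182, 666, _, 233, _, _, 501, 196, _, _, 403, 212, _, _, _]

233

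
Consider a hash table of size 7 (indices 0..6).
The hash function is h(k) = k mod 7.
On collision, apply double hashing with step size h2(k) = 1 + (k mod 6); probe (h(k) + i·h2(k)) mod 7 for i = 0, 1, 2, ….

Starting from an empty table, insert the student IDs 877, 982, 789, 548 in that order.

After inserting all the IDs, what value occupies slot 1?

Insert 877: h=2, slot 2 empty => index 2.
Insert 982: h=2, h2=5, slot 2 occupied => index 0.
Insert 789: h=5, slot 5 empty => index 5.
Insert 548: h=2, h2=3, slots 2,5 occupied => index 1.
Table: [982, 548, 877, _, _, 789, _]

548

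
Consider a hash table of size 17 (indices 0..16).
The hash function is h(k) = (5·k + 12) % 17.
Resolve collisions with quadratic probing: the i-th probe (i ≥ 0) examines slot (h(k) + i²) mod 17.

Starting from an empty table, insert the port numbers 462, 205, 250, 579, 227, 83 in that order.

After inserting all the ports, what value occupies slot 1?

Insert 462: h=10, slot 10 empty -> index 10.
Insert 205: h=0, slot 0 empty -> index 0.
Insert 250: h=4, slot 4 empty -> index 4.
Insert 579: h=0, slot 0 occupied -> index 1.
Insert 227: h=8, slot 8 empty -> index 8.
Insert 83: h=2, slot 2 empty -> index 2.
Table: [205, 579, 83, _, 250, _, _, _, 227, _, 462, _, _, _, _, _, _]

579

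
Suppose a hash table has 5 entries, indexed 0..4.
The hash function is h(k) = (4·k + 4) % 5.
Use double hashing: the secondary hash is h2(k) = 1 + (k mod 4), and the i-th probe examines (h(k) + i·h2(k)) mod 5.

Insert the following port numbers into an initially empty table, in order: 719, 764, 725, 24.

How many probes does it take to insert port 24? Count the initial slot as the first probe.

719: h=0 => slot 0
764: h=0, h2=1, probe 0,1 => slot 1
725: h=4 => slot 4
24: h=0, h2=1, probe 0,1,2 => slot 2
Table: [719, 764, 24, _, 725]

3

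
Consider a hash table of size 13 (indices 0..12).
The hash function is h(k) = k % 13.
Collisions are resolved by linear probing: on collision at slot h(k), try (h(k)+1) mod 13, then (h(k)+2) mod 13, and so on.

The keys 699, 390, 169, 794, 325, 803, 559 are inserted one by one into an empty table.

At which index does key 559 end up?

699: h=10 → slot 10
390: h=0 → slot 0
169: h=0, probe 0,1 → slot 1
794: h=1, probe 1,2 → slot 2
325: h=0, probe 0,1,2,3 → slot 3
803: h=10, probe 10,11 → slot 11
559: h=0, probe 0,1,2,3,4 → slot 4
Table: [390, 169, 794, 325, 559, ∅, ∅, ∅, ∅, ∅, 699, 803, ∅]

4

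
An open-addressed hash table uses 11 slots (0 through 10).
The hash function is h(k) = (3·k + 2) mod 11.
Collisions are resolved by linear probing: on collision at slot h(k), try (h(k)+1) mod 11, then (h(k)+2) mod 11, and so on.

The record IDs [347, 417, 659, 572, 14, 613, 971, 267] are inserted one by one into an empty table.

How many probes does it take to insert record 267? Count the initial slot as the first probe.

6

347: h=9 => slot 9
417: h=10 => slot 10
659: h=10, probe 10,0 => slot 0
572: h=2 => slot 2
14: h=0, probe 0,1 => slot 1
613: h=4 => slot 4
971: h=0, probe 0,1,2,3 => slot 3
267: h=0, probe 0,1,2,3,4,5 => slot 5
Table: [659, 14, 572, 971, 613, 267, -, -, -, 347, 417]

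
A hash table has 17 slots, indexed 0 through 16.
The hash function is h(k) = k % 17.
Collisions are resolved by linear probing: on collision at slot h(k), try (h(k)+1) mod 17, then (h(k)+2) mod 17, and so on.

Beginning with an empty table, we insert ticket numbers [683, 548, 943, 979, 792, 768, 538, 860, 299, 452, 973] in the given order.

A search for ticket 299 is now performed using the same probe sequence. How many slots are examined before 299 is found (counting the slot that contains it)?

5

Insert 683: h=3, slot 3 empty → index 3.
Insert 548: h=4, slot 4 empty → index 4.
Insert 943: h=8, slot 8 empty → index 8.
Insert 979: h=10, slot 10 empty → index 10.
Insert 792: h=10, slot 10 occupied → index 11.
Insert 768: h=3, slots 3,4 occupied → index 5.
Insert 538: h=11, slot 11 occupied → index 12.
Insert 860: h=10, slots 10,11,12 occupied → index 13.
Insert 299: h=10, slots 10,11,12,13 occupied → index 14.
Insert 452: h=10, slots 10,11,12,13,14 occupied → index 15.
Insert 973: h=4, slots 4,5 occupied → index 6.
Table: [-, -, -, 683, 548, 768, 973, -, 943, -, 979, 792, 538, 860, 299, 452, -]
Lookup 299: h=10, probe 10,11,12,13,14 → found at 14.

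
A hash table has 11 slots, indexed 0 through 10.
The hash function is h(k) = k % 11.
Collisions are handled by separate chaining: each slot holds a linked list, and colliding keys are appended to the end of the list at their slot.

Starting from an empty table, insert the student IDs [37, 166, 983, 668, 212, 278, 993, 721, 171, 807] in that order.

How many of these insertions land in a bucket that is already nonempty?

37 -> bucket 4
166 -> bucket 1
983 -> bucket 4 (collision)
668 -> bucket 8
212 -> bucket 3
278 -> bucket 3 (collision)
993 -> bucket 3 (collision)
721 -> bucket 6
171 -> bucket 6 (collision)
807 -> bucket 4 (collision)
Final buckets:
0: -
1: 166
2: -
3: 212 -> 278 -> 993
4: 37 -> 983 -> 807
5: -
6: 721 -> 171
7: -
8: 668
9: -
10: -

5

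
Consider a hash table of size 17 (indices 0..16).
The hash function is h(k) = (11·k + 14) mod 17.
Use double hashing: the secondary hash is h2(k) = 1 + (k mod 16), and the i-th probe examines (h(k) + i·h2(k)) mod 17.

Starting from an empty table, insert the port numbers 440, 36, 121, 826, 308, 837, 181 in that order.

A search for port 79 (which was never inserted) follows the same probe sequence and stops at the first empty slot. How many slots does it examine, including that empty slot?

440 hashes to 9; slot 9 is free -> place at 9.
36 hashes to 2; slot 2 is free -> place at 2.
121 hashes to 2, h2=10; 2 taken -> place at 12.
826 hashes to 5; slot 5 is free -> place at 5.
308 hashes to 2, h2=5; 2 taken -> place at 7.
837 hashes to 7, h2=6; 7 taken -> place at 13.
181 hashes to 16; slot 16 is free -> place at 16.
Table: [-, -, 36, -, -, 826, -, 308, -, 440, -, -, 121, 837, -, -, 181]
Lookup 79: h=16, h2=16, probe 16,15 → slot 15 empty, not found.

2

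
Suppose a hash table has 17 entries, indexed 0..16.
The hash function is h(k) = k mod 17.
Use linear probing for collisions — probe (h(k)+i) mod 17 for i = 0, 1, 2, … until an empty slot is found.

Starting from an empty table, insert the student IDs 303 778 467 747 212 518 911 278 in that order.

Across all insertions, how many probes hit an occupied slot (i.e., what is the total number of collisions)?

Insert 303: h=14, slot 14 empty => index 14.
Insert 778: h=13, slot 13 empty => index 13.
Insert 467: h=8, slot 8 empty => index 8.
Insert 747: h=16, slot 16 empty => index 16.
Insert 212: h=8, slot 8 occupied => index 9.
Insert 518: h=8, slots 8,9 occupied => index 10.
Insert 911: h=10, slot 10 occupied => index 11.
Insert 278: h=6, slot 6 empty => index 6.
Table: [∅, ∅, ∅, ∅, ∅, ∅, 278, ∅, 467, 212, 518, 911, ∅, 778, 303, ∅, 747]

4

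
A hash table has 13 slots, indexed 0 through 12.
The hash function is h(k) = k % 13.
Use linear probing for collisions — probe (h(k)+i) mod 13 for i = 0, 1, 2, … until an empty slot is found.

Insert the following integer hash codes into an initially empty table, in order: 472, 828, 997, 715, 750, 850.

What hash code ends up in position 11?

472: h=4 → slot 4
828: h=9 → slot 9
997: h=9, probe 9,10 → slot 10
715: h=0 → slot 0
750: h=9, probe 9,10,11 → slot 11
850: h=5 → slot 5
Table: [715, -, -, -, 472, 850, -, -, -, 828, 997, 750, -]

750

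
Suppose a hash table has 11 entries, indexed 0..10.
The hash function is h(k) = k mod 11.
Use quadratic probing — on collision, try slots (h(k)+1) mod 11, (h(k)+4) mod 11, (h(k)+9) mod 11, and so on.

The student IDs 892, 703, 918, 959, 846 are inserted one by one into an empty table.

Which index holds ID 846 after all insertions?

0

892 hashes to 1; slot 1 is free => place at 1.
703 hashes to 10; slot 10 is free => place at 10.
918 hashes to 5; slot 5 is free => place at 5.
959 hashes to 2; slot 2 is free => place at 2.
846 hashes to 10; 10 taken => place at 0.
Table: [846, 892, 959, ., ., 918, ., ., ., ., 703]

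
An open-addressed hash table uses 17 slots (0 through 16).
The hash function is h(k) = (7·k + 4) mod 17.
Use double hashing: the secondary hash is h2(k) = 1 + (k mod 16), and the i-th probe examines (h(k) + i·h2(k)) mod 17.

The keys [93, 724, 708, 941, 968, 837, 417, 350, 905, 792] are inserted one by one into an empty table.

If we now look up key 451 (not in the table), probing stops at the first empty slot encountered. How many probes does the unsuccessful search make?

2

93 hashes to 9; slot 9 is free -> place at 9.
724 hashes to 6; slot 6 is free -> place at 6.
708 hashes to 13; slot 13 is free -> place at 13.
941 hashes to 12; slot 12 is free -> place at 12.
968 hashes to 14; slot 14 is free -> place at 14.
837 hashes to 15; slot 15 is free -> place at 15.
417 hashes to 16; slot 16 is free -> place at 16.
350 hashes to 6, h2=15; 6 taken -> place at 4.
905 hashes to 15, h2=10; 15 taken -> place at 8.
792 hashes to 6, h2=9; 6,15 taken -> place at 7.
Table: [∅, ∅, ∅, ∅, 350, ∅, 724, 792, 905, 93, ∅, ∅, 941, 708, 968, 837, 417]
Lookup 451: h=16, h2=4, probe 16,3 → slot 3 empty, not found.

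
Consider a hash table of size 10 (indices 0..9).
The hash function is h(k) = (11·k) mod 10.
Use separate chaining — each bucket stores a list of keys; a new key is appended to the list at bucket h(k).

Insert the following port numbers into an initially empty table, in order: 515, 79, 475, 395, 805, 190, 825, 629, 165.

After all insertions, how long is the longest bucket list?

515 -> bucket 5
79 -> bucket 9
475 -> bucket 5 (collision)
395 -> bucket 5 (collision)
805 -> bucket 5 (collision)
190 -> bucket 0
825 -> bucket 5 (collision)
629 -> bucket 9 (collision)
165 -> bucket 5 (collision)
Final buckets:
0: 190
1: ∅
2: ∅
3: ∅
4: ∅
5: 515 -> 475 -> 395 -> 805 -> 825 -> 165
6: ∅
7: ∅
8: ∅
9: 79 -> 629

6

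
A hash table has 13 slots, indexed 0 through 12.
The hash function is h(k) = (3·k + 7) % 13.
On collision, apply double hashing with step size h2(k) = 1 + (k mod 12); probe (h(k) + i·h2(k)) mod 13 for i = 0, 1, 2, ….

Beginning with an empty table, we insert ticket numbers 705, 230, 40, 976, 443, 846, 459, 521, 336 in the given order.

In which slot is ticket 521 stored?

705: h=3 -> slot 3
230: h=8 -> slot 8
40: h=10 -> slot 10
976: h=10, h2=5, probe 10,2 -> slot 2
443: h=10, h2=12, probe 10,9 -> slot 9
846: h=10, h2=7, probe 10,4 -> slot 4
459: h=6 -> slot 6
521: h=10, h2=6, probe 10,3,9,2,8,1 -> slot 1
336: h=1, h2=1, probe 1,2,3,4,5 -> slot 5
Table: [., 521, 976, 705, 846, 336, 459, ., 230, 443, 40, ., .]

1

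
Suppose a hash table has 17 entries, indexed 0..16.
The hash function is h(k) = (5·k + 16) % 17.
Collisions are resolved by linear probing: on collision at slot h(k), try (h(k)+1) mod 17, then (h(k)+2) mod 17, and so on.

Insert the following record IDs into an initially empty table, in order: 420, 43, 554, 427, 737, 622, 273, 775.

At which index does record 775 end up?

0

Insert 420: h=8, slot 8 empty -> index 8.
Insert 43: h=10, slot 10 empty -> index 10.
Insert 554: h=15, slot 15 empty -> index 15.
Insert 427: h=9, slot 9 empty -> index 9.
Insert 737: h=12, slot 12 empty -> index 12.
Insert 622: h=15, slot 15 occupied -> index 16.
Insert 273: h=4, slot 4 empty -> index 4.
Insert 775: h=15, slots 15,16 occupied -> index 0.
Table: [775, _, _, _, 273, _, _, _, 420, 427, 43, _, 737, _, _, 554, 622]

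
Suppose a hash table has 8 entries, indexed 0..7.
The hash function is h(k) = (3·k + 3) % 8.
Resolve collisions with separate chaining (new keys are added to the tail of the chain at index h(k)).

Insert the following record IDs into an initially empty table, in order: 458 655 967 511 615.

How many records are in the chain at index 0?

458 -> bucket 1
655 -> bucket 0
967 -> bucket 0 (collision)
511 -> bucket 0 (collision)
615 -> bucket 0 (collision)
Final buckets:
0: 655 -> 967 -> 511 -> 615
1: 458
2: —
3: —
4: —
5: —
6: —
7: —

4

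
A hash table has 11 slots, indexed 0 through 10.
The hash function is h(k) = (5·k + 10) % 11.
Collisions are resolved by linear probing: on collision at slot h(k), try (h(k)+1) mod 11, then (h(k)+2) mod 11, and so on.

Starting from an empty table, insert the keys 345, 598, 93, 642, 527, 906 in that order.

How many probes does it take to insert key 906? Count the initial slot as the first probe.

4

Insert 345: h=8, slot 8 empty => index 8.
Insert 598: h=8, slot 8 occupied => index 9.
Insert 93: h=2, slot 2 empty => index 2.
Insert 642: h=8, slots 8,9 occupied => index 10.
Insert 527: h=5, slot 5 empty => index 5.
Insert 906: h=8, slots 8,9,10 occupied => index 0.
Table: [906, —, 93, —, —, 527, —, —, 345, 598, 642]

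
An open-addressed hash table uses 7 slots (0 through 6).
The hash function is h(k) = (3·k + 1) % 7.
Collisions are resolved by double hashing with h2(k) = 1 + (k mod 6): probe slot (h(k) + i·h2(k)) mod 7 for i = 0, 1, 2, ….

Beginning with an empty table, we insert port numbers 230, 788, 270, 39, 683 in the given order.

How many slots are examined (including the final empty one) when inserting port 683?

230 hashes to 5; slot 5 is free → place at 5.
788 hashes to 6; slot 6 is free → place at 6.
270 hashes to 6, h2=1; 6 taken → place at 0.
39 hashes to 6, h2=4; 6 taken → place at 3.
683 hashes to 6, h2=6; 6,5 taken → place at 4.
Table: [270, _, _, 39, 683, 230, 788]

3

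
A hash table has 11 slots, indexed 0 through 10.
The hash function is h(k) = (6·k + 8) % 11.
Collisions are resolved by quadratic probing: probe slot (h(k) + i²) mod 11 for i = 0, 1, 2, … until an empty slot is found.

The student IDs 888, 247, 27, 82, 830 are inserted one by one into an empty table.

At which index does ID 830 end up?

3

888 hashes to 1; slot 1 is free => place at 1.
247 hashes to 5; slot 5 is free => place at 5.
27 hashes to 5; 5 taken => place at 6.
82 hashes to 5; 5,6 taken => place at 9.
830 hashes to 5; 5,6,9 taken => place at 3.
Table: [_, 888, _, 830, _, 247, 27, _, _, 82, _]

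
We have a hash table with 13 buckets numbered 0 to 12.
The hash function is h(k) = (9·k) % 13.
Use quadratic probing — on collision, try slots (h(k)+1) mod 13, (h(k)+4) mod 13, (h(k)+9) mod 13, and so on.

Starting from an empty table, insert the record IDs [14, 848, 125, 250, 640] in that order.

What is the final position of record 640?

14: h=9 => slot 9
848: h=1 => slot 1
125: h=7 => slot 7
250: h=1, probe 1,2 => slot 2
640: h=1, probe 1,2,5 => slot 5
Table: [., 848, 250, ., ., 640, ., 125, ., 14, ., ., .]

5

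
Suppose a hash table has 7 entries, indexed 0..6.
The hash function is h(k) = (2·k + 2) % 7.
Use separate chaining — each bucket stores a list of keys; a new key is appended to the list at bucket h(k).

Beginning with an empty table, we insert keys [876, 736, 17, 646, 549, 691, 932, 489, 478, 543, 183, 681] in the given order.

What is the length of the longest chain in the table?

876 -> bucket 4
736 -> bucket 4 (collision)
17 -> bucket 1
646 -> bucket 6
549 -> bucket 1 (collision)
691 -> bucket 5
932 -> bucket 4 (collision)
489 -> bucket 0
478 -> bucket 6 (collision)
543 -> bucket 3
183 -> bucket 4 (collision)
681 -> bucket 6 (collision)
Final buckets:
0: 489
1: 17 -> 549
2: —
3: 543
4: 876 -> 736 -> 932 -> 183
5: 691
6: 646 -> 478 -> 681

4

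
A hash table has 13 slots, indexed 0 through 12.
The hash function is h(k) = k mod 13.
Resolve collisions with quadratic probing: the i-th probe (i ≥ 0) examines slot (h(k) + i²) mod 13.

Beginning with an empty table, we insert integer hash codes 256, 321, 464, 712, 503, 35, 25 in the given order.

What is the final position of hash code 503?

5

256: h=9 => slot 9
321: h=9, probe 9,10 => slot 10
464: h=9, probe 9,10,0 => slot 0
712: h=10, probe 10,11 => slot 11
503: h=9, probe 9,10,0,5 => slot 5
35: h=9, probe 9,10,0,5,12 => slot 12
25: h=12, probe 12,0,3 => slot 3
Table: [464, _, _, 25, _, 503, _, _, _, 256, 321, 712, 35]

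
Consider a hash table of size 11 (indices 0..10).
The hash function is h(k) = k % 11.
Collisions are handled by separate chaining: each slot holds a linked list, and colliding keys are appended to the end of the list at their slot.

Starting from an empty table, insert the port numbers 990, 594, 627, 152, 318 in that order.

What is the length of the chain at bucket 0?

Insert 990: h=0, bucket 0 empty → new chain.
Insert 594: h=0, bucket 0 nonempty → append to chain.
Insert 627: h=0, bucket 0 nonempty → append to chain.
Insert 152: h=9, bucket 9 empty → new chain.
Insert 318: h=10, bucket 10 empty → new chain.
Final buckets:
0: 990 -> 594 -> 627
1: _
2: _
3: _
4: _
5: _
6: _
7: _
8: _
9: 152
10: 318

3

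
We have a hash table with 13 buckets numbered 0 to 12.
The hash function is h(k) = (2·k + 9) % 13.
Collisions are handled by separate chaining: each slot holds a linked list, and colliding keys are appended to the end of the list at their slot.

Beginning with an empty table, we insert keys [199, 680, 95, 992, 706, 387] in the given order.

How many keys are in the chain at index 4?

5

Insert 199: h=4, bucket 4 empty → new chain.
Insert 680: h=4, bucket 4 nonempty → append to chain.
Insert 95: h=4, bucket 4 nonempty → append to chain.
Insert 992: h=4, bucket 4 nonempty → append to chain.
Insert 706: h=4, bucket 4 nonempty → append to chain.
Insert 387: h=3, bucket 3 empty → new chain.
Final buckets:
0: .
1: .
2: .
3: 387
4: 199 -> 680 -> 95 -> 992 -> 706
5: .
6: .
7: .
8: .
9: .
10: .
11: .
12: .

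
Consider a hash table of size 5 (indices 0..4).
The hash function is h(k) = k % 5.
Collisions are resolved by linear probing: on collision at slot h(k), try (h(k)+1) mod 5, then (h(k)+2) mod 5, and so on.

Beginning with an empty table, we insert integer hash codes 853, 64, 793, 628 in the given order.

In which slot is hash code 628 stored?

Insert 853: h=3, slot 3 empty -> index 3.
Insert 64: h=4, slot 4 empty -> index 4.
Insert 793: h=3, slots 3,4 occupied -> index 0.
Insert 628: h=3, slots 3,4,0 occupied -> index 1.
Table: [793, 628, -, 853, 64]

1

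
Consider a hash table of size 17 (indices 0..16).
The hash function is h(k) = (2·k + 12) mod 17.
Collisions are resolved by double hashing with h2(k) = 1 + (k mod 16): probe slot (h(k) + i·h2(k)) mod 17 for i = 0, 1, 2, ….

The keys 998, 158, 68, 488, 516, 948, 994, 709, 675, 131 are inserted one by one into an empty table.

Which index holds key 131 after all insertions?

998: h=2 -> slot 2
158: h=5 -> slot 5
68: h=12 -> slot 12
488: h=2, h2=9, probe 2,11 -> slot 11
516: h=7 -> slot 7
948: h=4 -> slot 4
994: h=11, h2=3, probe 11,14 -> slot 14
709: h=2, h2=6, probe 2,8 -> slot 8
675: h=2, h2=4, probe 2,6 -> slot 6
131: h=2, h2=4, probe 2,6,10 -> slot 10
Table: [∅, ∅, 998, ∅, 948, 158, 675, 516, 709, ∅, 131, 488, 68, ∅, 994, ∅, ∅]

10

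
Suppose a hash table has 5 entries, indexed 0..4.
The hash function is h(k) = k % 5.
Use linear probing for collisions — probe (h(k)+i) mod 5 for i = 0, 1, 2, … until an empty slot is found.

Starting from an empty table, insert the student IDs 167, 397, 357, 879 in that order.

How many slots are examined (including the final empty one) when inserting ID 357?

3

167: h=2 -> slot 2
397: h=2, probe 2,3 -> slot 3
357: h=2, probe 2,3,4 -> slot 4
879: h=4, probe 4,0 -> slot 0
Table: [879, -, 167, 397, 357]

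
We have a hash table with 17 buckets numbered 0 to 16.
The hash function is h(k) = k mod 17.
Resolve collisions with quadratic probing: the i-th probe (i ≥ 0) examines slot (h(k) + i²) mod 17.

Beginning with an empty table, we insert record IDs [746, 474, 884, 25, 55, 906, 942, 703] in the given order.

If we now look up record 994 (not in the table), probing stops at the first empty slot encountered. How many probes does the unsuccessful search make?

Insert 746: h=15, slot 15 empty → index 15.
Insert 474: h=15, slot 15 occupied → index 16.
Insert 884: h=0, slot 0 empty → index 0.
Insert 25: h=8, slot 8 empty → index 8.
Insert 55: h=4, slot 4 empty → index 4.
Insert 906: h=5, slot 5 empty → index 5.
Insert 942: h=7, slot 7 empty → index 7.
Insert 703: h=6, slot 6 empty → index 6.
Table: [884, ., ., ., 55, 906, 703, 942, 25, ., ., ., ., ., ., 746, 474]
Lookup 994: h=8, probe 8,9 → slot 9 empty, not found.

2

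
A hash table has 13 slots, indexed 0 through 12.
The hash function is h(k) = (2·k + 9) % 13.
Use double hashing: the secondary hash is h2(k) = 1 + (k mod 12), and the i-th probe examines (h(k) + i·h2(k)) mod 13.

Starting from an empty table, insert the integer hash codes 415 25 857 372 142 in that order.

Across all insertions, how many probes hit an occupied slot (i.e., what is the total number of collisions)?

3

Insert 415: h=7, slot 7 empty -> index 7.
Insert 25: h=7, h2=2, slot 7 occupied -> index 9.
Insert 857: h=7, h2=6, slot 7 occupied -> index 0.
Insert 372: h=12, slot 12 empty -> index 12.
Insert 142: h=7, h2=11, slot 7 occupied -> index 5.
Table: [857, ., ., ., ., 142, ., 415, ., 25, ., ., 372]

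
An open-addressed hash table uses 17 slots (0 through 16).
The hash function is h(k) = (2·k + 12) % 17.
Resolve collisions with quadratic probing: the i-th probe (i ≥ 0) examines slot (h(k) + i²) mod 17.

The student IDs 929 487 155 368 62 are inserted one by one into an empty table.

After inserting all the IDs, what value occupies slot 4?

929: h=0 -> slot 0
487: h=0, probe 0,1 -> slot 1
155: h=16 -> slot 16
368: h=0, probe 0,1,4 -> slot 4
62: h=0, probe 0,1,4,9 -> slot 9
Table: [929, 487, -, -, 368, -, -, -, -, 62, -, -, -, -, -, -, 155]

368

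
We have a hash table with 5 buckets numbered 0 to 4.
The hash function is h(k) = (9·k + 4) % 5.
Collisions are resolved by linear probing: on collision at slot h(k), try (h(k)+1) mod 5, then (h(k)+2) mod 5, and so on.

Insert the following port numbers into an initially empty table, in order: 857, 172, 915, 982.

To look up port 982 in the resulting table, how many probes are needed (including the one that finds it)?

4

Insert 857: h=2, slot 2 empty → index 2.
Insert 172: h=2, slot 2 occupied → index 3.
Insert 915: h=4, slot 4 empty → index 4.
Insert 982: h=2, slots 2,3,4 occupied → index 0.
Table: [982, ∅, 857, 172, 915]
Lookup 982: h=2, probe 2,3,4,0 → found at 0.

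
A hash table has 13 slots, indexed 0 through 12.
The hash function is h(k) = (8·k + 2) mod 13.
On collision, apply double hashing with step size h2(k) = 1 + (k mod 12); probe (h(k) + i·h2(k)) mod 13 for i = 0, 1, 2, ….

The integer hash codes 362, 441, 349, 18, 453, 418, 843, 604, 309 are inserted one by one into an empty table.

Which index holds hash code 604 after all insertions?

8

Insert 362: h=12, slot 12 empty -> index 12.
Insert 441: h=7, slot 7 empty -> index 7.
Insert 349: h=12, h2=2, slot 12 occupied -> index 1.
Insert 18: h=3, slot 3 empty -> index 3.
Insert 453: h=12, h2=10, slot 12 occupied -> index 9.
Insert 418: h=5, slot 5 empty -> index 5.
Insert 843: h=12, h2=4, slots 12,3,7 occupied -> index 11.
Insert 604: h=11, h2=5, slots 11,3 occupied -> index 8.
Insert 309: h=4, slot 4 empty -> index 4.
Table: [—, 349, —, 18, 309, 418, —, 441, 604, 453, —, 843, 362]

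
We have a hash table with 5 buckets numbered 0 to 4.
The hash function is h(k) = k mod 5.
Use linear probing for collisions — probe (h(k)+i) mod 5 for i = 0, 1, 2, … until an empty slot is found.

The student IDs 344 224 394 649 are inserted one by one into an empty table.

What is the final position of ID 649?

2

344: h=4 -> slot 4
224: h=4, probe 4,0 -> slot 0
394: h=4, probe 4,0,1 -> slot 1
649: h=4, probe 4,0,1,2 -> slot 2
Table: [224, 394, 649, ∅, 344]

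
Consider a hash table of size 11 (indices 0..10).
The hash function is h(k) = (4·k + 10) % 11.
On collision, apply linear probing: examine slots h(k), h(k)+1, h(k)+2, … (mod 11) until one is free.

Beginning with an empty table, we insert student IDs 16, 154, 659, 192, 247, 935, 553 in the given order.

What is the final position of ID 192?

9

16 hashes to 8; slot 8 is free -> place at 8.
154 hashes to 10; slot 10 is free -> place at 10.
659 hashes to 6; slot 6 is free -> place at 6.
192 hashes to 8; 8 taken -> place at 9.
247 hashes to 8; 8,9,10 taken -> place at 0.
935 hashes to 10; 10,0 taken -> place at 1.
553 hashes to 0; 0,1 taken -> place at 2.
Table: [247, 935, 553, ∅, ∅, ∅, 659, ∅, 16, 192, 154]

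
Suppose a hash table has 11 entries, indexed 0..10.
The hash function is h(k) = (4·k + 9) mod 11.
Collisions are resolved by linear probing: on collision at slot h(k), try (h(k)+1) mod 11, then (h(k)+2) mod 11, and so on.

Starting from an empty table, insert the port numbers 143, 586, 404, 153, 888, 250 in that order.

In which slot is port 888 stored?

Insert 143: h=9, slot 9 empty → index 9.
Insert 586: h=10, slot 10 empty → index 10.
Insert 404: h=8, slot 8 empty → index 8.
Insert 153: h=5, slot 5 empty → index 5.
Insert 888: h=8, slots 8,9,10 occupied → index 0.
Insert 250: h=8, slots 8,9,10,0 occupied → index 1.
Table: [888, 250, ., ., ., 153, ., ., 404, 143, 586]

0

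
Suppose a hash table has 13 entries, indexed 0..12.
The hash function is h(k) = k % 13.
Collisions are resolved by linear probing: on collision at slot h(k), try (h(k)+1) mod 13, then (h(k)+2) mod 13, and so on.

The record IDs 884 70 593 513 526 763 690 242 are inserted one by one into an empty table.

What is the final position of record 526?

Insert 884: h=0, slot 0 empty -> index 0.
Insert 70: h=5, slot 5 empty -> index 5.
Insert 593: h=8, slot 8 empty -> index 8.
Insert 513: h=6, slot 6 empty -> index 6.
Insert 526: h=6, slot 6 occupied -> index 7.
Insert 763: h=9, slot 9 empty -> index 9.
Insert 690: h=1, slot 1 empty -> index 1.
Insert 242: h=8, slots 8,9 occupied -> index 10.
Table: [884, 690, —, —, —, 70, 513, 526, 593, 763, 242, —, —]

7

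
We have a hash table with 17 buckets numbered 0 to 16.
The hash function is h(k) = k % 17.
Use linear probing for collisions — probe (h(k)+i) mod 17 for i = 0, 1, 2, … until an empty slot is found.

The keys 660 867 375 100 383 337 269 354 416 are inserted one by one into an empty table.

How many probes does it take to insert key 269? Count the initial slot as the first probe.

6

Insert 660: h=14, slot 14 empty => index 14.
Insert 867: h=0, slot 0 empty => index 0.
Insert 375: h=1, slot 1 empty => index 1.
Insert 100: h=15, slot 15 empty => index 15.
Insert 383: h=9, slot 9 empty => index 9.
Insert 337: h=14, slots 14,15 occupied => index 16.
Insert 269: h=14, slots 14,15,16,0,1 occupied => index 2.
Insert 354: h=14, slots 14,15,16,0,1,2 occupied => index 3.
Insert 416: h=8, slot 8 empty => index 8.
Table: [867, 375, 269, 354, —, —, —, —, 416, 383, —, —, —, —, 660, 100, 337]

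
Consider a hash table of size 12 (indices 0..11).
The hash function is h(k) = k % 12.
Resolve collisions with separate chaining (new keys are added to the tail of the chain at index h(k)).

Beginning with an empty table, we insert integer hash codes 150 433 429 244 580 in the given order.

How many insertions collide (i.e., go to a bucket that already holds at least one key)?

1

150 -> bucket 6
433 -> bucket 1
429 -> bucket 9
244 -> bucket 4
580 -> bucket 4 (collision)
Final buckets:
0: -
1: 433
2: -
3: -
4: 244 -> 580
5: -
6: 150
7: -
8: -
9: 429
10: -
11: -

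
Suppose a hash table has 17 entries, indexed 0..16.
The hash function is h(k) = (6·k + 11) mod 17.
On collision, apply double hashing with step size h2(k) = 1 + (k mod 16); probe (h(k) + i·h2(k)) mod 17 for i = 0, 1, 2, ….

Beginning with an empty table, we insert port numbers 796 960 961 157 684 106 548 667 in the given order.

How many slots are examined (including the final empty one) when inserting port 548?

3

796 hashes to 10; slot 10 is free → place at 10.
960 hashes to 8; slot 8 is free → place at 8.
961 hashes to 14; slot 14 is free → place at 14.
157 hashes to 1; slot 1 is free → place at 1.
684 hashes to 1, h2=13; 1,14,10 taken → place at 6.
106 hashes to 1, h2=11; 1 taken → place at 12.
548 hashes to 1, h2=5; 1,6 taken → place at 11.
667 hashes to 1, h2=12; 1 taken → place at 13.
Table: [-, 157, -, -, -, -, 684, -, 960, -, 796, 548, 106, 667, 961, -, -]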